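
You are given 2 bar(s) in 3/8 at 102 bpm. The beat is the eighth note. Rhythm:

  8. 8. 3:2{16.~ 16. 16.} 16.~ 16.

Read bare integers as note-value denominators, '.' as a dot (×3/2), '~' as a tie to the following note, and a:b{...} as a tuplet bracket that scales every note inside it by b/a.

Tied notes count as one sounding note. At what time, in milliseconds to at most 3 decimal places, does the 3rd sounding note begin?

note 3 onset = 3b = 1764.706ms

1. 0.0ms @ 0 + 882.353ms (3/2)
2. 882.353ms @ 3/2 + 882.353ms (3/2)
3. 1764.706ms @ 3 + 588.235ms (1)
4. 2352.941ms @ 4 + 294.118ms (1/2)
5. 2647.059ms @ 9/2 + 882.353ms (3/2)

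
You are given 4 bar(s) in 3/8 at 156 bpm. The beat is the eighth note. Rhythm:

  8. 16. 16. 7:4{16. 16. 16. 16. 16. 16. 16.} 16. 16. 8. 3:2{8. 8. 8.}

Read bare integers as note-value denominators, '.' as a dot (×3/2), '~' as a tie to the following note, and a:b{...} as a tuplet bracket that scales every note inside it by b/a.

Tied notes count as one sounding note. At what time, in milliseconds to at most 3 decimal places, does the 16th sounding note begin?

1. 0.0ms @ 0 + 576.923ms (3/2)
2. 576.923ms @ 3/2 + 288.462ms (3/4)
3. 865.385ms @ 9/4 + 288.462ms (3/4)
4. 1153.846ms @ 3 + 164.835ms (3/7)
5. 1318.681ms @ 24/7 + 164.835ms (3/7)
6. 1483.516ms @ 27/7 + 164.835ms (3/7)
7. 1648.352ms @ 30/7 + 164.835ms (3/7)
8. 1813.187ms @ 33/7 + 164.835ms (3/7)
9. 1978.022ms @ 36/7 + 164.835ms (3/7)
10. 2142.857ms @ 39/7 + 164.835ms (3/7)
11. 2307.692ms @ 6 + 288.462ms (3/4)
12. 2596.154ms @ 27/4 + 288.462ms (3/4)
13. 2884.615ms @ 15/2 + 576.923ms (3/2)
14. 3461.538ms @ 9 + 384.615ms (1)
15. 3846.154ms @ 10 + 384.615ms (1)
16. 4230.769ms @ 11 + 384.615ms (1)

note 16 onset = 11b = 4230.769ms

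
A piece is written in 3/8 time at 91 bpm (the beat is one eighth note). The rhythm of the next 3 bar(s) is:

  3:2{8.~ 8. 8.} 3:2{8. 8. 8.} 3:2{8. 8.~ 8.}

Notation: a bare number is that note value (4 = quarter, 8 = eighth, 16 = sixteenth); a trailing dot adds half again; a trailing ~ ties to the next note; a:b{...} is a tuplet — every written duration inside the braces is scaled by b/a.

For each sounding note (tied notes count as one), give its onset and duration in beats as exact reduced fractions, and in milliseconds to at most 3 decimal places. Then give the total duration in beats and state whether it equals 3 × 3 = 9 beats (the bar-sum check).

1) 0.0ms=0b +1318.681ms=2b
2) 1318.681ms=2b +659.341ms=1b
3) 1978.022ms=3b +659.341ms=1b
4) 2637.363ms=4b +659.341ms=1b
5) 3296.703ms=5b +659.341ms=1b
6) 3956.044ms=6b +659.341ms=1b
7) 4615.385ms=7b +1318.681ms=2b
Σ=9b of 9 (91bpm 3/8) — PASS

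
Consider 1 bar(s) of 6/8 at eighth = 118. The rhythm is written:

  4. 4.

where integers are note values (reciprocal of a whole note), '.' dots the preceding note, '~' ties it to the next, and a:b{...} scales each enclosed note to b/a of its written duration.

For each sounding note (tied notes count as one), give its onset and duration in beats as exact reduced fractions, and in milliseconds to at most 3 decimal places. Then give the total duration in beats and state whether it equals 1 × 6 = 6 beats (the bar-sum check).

1) 0.0ms=0b +1525.424ms=3b
2) 1525.424ms=3b +1525.424ms=3b
Σ=6b of 6 (118bpm 6/8) — PASS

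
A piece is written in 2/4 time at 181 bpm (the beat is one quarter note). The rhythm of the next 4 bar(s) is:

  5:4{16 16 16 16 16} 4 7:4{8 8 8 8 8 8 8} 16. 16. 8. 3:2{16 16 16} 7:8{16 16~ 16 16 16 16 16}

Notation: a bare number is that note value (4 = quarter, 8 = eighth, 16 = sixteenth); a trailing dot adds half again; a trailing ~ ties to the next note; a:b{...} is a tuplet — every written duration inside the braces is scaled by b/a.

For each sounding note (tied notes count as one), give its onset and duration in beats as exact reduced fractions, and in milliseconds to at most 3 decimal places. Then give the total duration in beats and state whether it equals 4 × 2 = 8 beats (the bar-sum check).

1) 0.0ms=0b +66.298ms=1/5b
2) 66.298ms=1/5b +66.298ms=1/5b
3) 132.597ms=2/5b +66.298ms=1/5b
4) 198.895ms=3/5b +66.298ms=1/5b
5) 265.193ms=4/5b +66.298ms=1/5b
6) 331.492ms=1b +331.492ms=1b
7) 662.983ms=2b +94.712ms=2/7b
8) 757.695ms=16/7b +94.712ms=2/7b
9) 852.407ms=18/7b +94.712ms=2/7b
10) 947.119ms=20/7b +94.712ms=2/7b
11) 1041.831ms=22/7b +94.712ms=2/7b
12) 1136.543ms=24/7b +94.712ms=2/7b
13) 1231.255ms=26/7b +94.712ms=2/7b
14) 1325.967ms=4b +124.309ms=3/8b
15) 1450.276ms=35/8b +124.309ms=3/8b
16) 1574.586ms=19/4b +248.619ms=3/4b
17) 1823.204ms=11/2b +55.249ms=1/6b
18) 1878.453ms=17/3b +55.249ms=1/6b
19) 1933.702ms=35/6b +55.249ms=1/6b
20) 1988.95ms=6b +94.712ms=2/7b
21) 2083.662ms=44/7b +189.424ms=4/7b
22) 2273.086ms=48/7b +94.712ms=2/7b
23) 2367.798ms=50/7b +94.712ms=2/7b
24) 2462.51ms=52/7b +94.712ms=2/7b
25) 2557.222ms=54/7b +94.712ms=2/7b
Σ=8b of 8 (181bpm 2/4) — PASS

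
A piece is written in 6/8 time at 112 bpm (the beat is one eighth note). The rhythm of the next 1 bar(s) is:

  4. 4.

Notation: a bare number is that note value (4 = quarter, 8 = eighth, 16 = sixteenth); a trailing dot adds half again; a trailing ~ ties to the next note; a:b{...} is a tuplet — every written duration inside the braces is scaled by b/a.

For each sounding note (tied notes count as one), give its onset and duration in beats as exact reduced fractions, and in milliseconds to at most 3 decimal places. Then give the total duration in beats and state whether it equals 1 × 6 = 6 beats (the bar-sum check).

1) 0.0ms=0b +1607.143ms=3b
2) 1607.143ms=3b +1607.143ms=3b
Σ=6b of 6 (112bpm 6/8) — PASS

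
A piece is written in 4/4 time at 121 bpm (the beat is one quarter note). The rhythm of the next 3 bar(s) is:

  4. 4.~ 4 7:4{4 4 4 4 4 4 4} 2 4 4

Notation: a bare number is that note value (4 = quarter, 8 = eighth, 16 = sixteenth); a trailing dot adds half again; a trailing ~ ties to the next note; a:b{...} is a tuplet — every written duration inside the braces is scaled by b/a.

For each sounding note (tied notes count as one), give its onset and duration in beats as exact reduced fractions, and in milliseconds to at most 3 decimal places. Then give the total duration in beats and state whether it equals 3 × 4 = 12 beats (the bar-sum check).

1) 0.0ms=0b +743.802ms=3/2b
2) 743.802ms=3/2b +1239.669ms=5/2b
3) 1983.471ms=4b +283.353ms=4/7b
4) 2266.824ms=32/7b +283.353ms=4/7b
5) 2550.177ms=36/7b +283.353ms=4/7b
6) 2833.53ms=40/7b +283.353ms=4/7b
7) 3116.883ms=44/7b +283.353ms=4/7b
8) 3400.236ms=48/7b +283.353ms=4/7b
9) 3683.589ms=52/7b +283.353ms=4/7b
10) 3966.942ms=8b +991.736ms=2b
11) 4958.678ms=10b +495.868ms=1b
12) 5454.545ms=11b +495.868ms=1b
Σ=12b of 12 (121bpm 4/4) — PASS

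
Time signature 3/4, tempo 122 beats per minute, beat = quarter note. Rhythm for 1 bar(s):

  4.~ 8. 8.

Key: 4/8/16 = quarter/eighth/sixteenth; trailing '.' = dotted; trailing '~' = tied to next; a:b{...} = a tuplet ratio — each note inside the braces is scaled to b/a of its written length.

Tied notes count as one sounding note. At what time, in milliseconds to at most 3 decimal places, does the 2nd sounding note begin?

1. 0.0ms @ 0 + 1106.557ms (9/4)
2. 1106.557ms @ 9/4 + 368.852ms (3/4)

note 2 onset = 9/4b = 1106.557ms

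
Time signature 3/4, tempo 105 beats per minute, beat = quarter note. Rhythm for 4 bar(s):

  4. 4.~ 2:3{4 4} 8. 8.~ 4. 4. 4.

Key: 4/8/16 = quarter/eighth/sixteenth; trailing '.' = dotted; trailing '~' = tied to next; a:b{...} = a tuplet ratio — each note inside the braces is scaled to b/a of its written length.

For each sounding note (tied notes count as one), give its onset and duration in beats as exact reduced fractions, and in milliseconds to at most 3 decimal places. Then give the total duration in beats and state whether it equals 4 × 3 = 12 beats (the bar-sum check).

1) 0.0ms=0b +857.143ms=3/2b
2) 857.143ms=3/2b +1714.286ms=3b
3) 2571.429ms=9/2b +857.143ms=3/2b
4) 3428.571ms=6b +428.571ms=3/4b
5) 3857.143ms=27/4b +1285.714ms=9/4b
6) 5142.857ms=9b +857.143ms=3/2b
7) 6000.0ms=21/2b +857.143ms=3/2b
Σ=12b of 12 (105bpm 3/4) — PASS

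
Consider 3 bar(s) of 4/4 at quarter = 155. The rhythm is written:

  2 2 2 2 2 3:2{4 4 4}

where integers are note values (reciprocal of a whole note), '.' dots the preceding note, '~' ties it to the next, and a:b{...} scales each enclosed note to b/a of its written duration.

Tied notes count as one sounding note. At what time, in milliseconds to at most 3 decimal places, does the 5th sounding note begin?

1. 0.0ms @ 0 + 774.194ms (2)
2. 774.194ms @ 2 + 774.194ms (2)
3. 1548.387ms @ 4 + 774.194ms (2)
4. 2322.581ms @ 6 + 774.194ms (2)
5. 3096.774ms @ 8 + 774.194ms (2)
6. 3870.968ms @ 10 + 258.065ms (2/3)
7. 4129.032ms @ 32/3 + 258.065ms (2/3)
8. 4387.097ms @ 34/3 + 258.065ms (2/3)

note 5 onset = 8b = 3096.774ms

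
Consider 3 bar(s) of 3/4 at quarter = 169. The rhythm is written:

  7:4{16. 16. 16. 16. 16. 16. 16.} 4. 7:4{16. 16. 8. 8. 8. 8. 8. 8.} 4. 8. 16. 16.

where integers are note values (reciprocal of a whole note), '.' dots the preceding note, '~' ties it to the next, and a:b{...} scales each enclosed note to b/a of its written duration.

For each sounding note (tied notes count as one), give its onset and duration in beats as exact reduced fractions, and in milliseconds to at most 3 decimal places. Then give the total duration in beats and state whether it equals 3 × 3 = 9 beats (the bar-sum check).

1) 0.0ms=0b +76.078ms=3/14b
2) 76.078ms=3/14b +76.078ms=3/14b
3) 152.156ms=3/7b +76.078ms=3/14b
4) 228.233ms=9/14b +76.078ms=3/14b
5) 304.311ms=6/7b +76.078ms=3/14b
6) 380.389ms=15/14b +76.078ms=3/14b
7) 456.467ms=9/7b +76.078ms=3/14b
8) 532.544ms=3/2b +532.544ms=3/2b
9) 1065.089ms=3b +76.078ms=3/14b
10) 1141.167ms=45/14b +76.078ms=3/14b
11) 1217.244ms=24/7b +152.156ms=3/7b
12) 1369.4ms=27/7b +152.156ms=3/7b
13) 1521.555ms=30/7b +152.156ms=3/7b
14) 1673.711ms=33/7b +152.156ms=3/7b
15) 1825.866ms=36/7b +152.156ms=3/7b
16) 1978.022ms=39/7b +152.156ms=3/7b
17) 2130.178ms=6b +532.544ms=3/2b
18) 2662.722ms=15/2b +266.272ms=3/4b
19) 2928.994ms=33/4b +133.136ms=3/8b
20) 3062.13ms=69/8b +133.136ms=3/8b
Σ=9b of 9 (169bpm 3/4) — PASS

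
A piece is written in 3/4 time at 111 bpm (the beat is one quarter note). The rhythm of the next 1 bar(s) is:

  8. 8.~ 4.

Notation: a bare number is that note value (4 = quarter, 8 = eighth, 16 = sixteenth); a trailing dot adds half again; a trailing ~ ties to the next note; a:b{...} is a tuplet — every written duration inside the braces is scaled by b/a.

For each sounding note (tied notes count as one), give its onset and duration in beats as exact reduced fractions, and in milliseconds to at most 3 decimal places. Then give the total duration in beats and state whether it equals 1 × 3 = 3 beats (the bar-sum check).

1) 0.0ms=0b +405.405ms=3/4b
2) 405.405ms=3/4b +1216.216ms=9/4b
Σ=3b of 3 (111bpm 3/4) — PASS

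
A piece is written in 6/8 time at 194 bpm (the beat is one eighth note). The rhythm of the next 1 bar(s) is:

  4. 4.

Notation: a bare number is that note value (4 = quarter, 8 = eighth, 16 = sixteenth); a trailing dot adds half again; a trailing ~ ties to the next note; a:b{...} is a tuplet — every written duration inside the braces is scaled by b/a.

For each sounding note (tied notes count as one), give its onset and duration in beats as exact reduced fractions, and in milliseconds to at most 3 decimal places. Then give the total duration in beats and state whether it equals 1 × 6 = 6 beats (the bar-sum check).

1) 0.0ms=0b +927.835ms=3b
2) 927.835ms=3b +927.835ms=3b
Σ=6b of 6 (194bpm 6/8) — PASS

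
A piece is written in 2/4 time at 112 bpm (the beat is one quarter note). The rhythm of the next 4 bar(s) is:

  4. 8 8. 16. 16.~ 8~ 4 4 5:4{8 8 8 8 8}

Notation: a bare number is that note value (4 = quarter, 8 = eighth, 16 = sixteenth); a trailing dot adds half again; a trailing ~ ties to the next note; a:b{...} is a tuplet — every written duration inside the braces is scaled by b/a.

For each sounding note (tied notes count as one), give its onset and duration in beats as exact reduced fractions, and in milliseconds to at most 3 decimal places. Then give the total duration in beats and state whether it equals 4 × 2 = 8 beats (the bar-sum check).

1) 0.0ms=0b +803.571ms=3/2b
2) 803.571ms=3/2b +267.857ms=1/2b
3) 1071.429ms=2b +401.786ms=3/4b
4) 1473.214ms=11/4b +200.893ms=3/8b
5) 1674.107ms=25/8b +1004.464ms=15/8b
6) 2678.571ms=5b +535.714ms=1b
7) 3214.286ms=6b +214.286ms=2/5b
8) 3428.571ms=32/5b +214.286ms=2/5b
9) 3642.857ms=34/5b +214.286ms=2/5b
10) 3857.143ms=36/5b +214.286ms=2/5b
11) 4071.429ms=38/5b +214.286ms=2/5b
Σ=8b of 8 (112bpm 2/4) — PASS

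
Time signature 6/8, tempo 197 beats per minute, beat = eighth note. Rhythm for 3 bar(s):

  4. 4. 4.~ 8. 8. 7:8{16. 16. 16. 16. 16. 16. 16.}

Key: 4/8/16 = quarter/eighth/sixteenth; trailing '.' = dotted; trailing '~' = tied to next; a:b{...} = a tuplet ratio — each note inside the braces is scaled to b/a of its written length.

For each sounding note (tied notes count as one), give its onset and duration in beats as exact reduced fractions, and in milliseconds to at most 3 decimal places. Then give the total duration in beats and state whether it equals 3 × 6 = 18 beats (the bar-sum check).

1) 0.0ms=0b +913.706ms=3b
2) 913.706ms=3b +913.706ms=3b
3) 1827.411ms=6b +1370.558ms=9/2b
4) 3197.97ms=21/2b +456.853ms=3/2b
5) 3654.822ms=12b +261.059ms=6/7b
6) 3915.881ms=90/7b +261.059ms=6/7b
7) 4176.94ms=96/7b +261.059ms=6/7b
8) 4437.999ms=102/7b +261.059ms=6/7b
9) 4699.057ms=108/7b +261.059ms=6/7b
10) 4960.116ms=114/7b +261.059ms=6/7b
11) 5221.175ms=120/7b +261.059ms=6/7b
Σ=18b of 18 (197bpm 6/8) — PASS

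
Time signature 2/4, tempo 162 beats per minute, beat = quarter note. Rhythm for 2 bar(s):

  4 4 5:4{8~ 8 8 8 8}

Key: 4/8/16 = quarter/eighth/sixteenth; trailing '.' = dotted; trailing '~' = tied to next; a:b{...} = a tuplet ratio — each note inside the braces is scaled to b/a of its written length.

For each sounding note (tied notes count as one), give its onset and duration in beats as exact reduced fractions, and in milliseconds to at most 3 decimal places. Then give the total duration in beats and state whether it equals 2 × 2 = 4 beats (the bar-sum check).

1) 0.0ms=0b +370.37ms=1b
2) 370.37ms=1b +370.37ms=1b
3) 740.741ms=2b +296.296ms=4/5b
4) 1037.037ms=14/5b +148.148ms=2/5b
5) 1185.185ms=16/5b +148.148ms=2/5b
6) 1333.333ms=18/5b +148.148ms=2/5b
Σ=4b of 4 (162bpm 2/4) — PASS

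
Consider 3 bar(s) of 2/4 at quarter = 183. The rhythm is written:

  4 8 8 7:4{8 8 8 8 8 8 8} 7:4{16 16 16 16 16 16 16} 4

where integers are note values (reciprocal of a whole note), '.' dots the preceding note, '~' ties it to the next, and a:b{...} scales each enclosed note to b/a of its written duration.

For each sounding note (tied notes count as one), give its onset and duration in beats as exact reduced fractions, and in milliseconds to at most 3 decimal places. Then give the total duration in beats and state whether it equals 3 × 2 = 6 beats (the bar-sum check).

1) 0.0ms=0b +327.869ms=1b
2) 327.869ms=1b +163.934ms=1/2b
3) 491.803ms=3/2b +163.934ms=1/2b
4) 655.738ms=2b +93.677ms=2/7b
5) 749.415ms=16/7b +93.677ms=2/7b
6) 843.091ms=18/7b +93.677ms=2/7b
7) 936.768ms=20/7b +93.677ms=2/7b
8) 1030.445ms=22/7b +93.677ms=2/7b
9) 1124.122ms=24/7b +93.677ms=2/7b
10) 1217.799ms=26/7b +93.677ms=2/7b
11) 1311.475ms=4b +46.838ms=1/7b
12) 1358.314ms=29/7b +46.838ms=1/7b
13) 1405.152ms=30/7b +46.838ms=1/7b
14) 1451.991ms=31/7b +46.838ms=1/7b
15) 1498.829ms=32/7b +46.838ms=1/7b
16) 1545.667ms=33/7b +46.838ms=1/7b
17) 1592.506ms=34/7b +46.838ms=1/7b
18) 1639.344ms=5b +327.869ms=1b
Σ=6b of 6 (183bpm 2/4) — PASS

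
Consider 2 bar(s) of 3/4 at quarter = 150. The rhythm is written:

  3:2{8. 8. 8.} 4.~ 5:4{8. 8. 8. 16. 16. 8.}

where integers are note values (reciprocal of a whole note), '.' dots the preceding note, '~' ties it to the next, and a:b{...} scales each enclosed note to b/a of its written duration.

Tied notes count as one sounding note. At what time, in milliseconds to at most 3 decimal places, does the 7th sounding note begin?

note 7 onset = 24/5b = 1920.0ms

1. 0.0ms @ 0 + 200.0ms (1/2)
2. 200.0ms @ 1/2 + 200.0ms (1/2)
3. 400.0ms @ 1 + 200.0ms (1/2)
4. 600.0ms @ 3/2 + 840.0ms (21/10)
5. 1440.0ms @ 18/5 + 240.0ms (3/5)
6. 1680.0ms @ 21/5 + 240.0ms (3/5)
7. 1920.0ms @ 24/5 + 120.0ms (3/10)
8. 2040.0ms @ 51/10 + 120.0ms (3/10)
9. 2160.0ms @ 27/5 + 240.0ms (3/5)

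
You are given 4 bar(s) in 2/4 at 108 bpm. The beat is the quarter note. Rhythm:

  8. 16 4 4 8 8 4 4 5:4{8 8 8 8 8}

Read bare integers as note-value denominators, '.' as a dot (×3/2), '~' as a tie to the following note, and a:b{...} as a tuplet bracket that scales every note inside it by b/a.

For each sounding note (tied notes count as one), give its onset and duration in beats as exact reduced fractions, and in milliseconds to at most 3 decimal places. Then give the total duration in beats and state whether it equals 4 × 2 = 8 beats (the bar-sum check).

1) 0.0ms=0b +416.667ms=3/4b
2) 416.667ms=3/4b +138.889ms=1/4b
3) 555.556ms=1b +555.556ms=1b
4) 1111.111ms=2b +555.556ms=1b
5) 1666.667ms=3b +277.778ms=1/2b
6) 1944.444ms=7/2b +277.778ms=1/2b
7) 2222.222ms=4b +555.556ms=1b
8) 2777.778ms=5b +555.556ms=1b
9) 3333.333ms=6b +222.222ms=2/5b
10) 3555.556ms=32/5b +222.222ms=2/5b
11) 3777.778ms=34/5b +222.222ms=2/5b
12) 4000.0ms=36/5b +222.222ms=2/5b
13) 4222.222ms=38/5b +222.222ms=2/5b
Σ=8b of 8 (108bpm 2/4) — PASS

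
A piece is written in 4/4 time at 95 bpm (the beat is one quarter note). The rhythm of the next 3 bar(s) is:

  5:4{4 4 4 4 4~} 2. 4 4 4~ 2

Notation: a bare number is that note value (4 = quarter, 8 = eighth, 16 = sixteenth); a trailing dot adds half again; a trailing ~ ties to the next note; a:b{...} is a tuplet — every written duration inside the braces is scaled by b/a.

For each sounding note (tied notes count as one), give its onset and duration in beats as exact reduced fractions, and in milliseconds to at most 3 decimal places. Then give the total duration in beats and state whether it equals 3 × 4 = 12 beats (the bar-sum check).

1) 0.0ms=0b +505.263ms=4/5b
2) 505.263ms=4/5b +505.263ms=4/5b
3) 1010.526ms=8/5b +505.263ms=4/5b
4) 1515.789ms=12/5b +505.263ms=4/5b
5) 2021.053ms=16/5b +2400.0ms=19/5b
6) 4421.053ms=7b +631.579ms=1b
7) 5052.632ms=8b +631.579ms=1b
8) 5684.211ms=9b +1894.737ms=3b
Σ=12b of 12 (95bpm 4/4) — PASS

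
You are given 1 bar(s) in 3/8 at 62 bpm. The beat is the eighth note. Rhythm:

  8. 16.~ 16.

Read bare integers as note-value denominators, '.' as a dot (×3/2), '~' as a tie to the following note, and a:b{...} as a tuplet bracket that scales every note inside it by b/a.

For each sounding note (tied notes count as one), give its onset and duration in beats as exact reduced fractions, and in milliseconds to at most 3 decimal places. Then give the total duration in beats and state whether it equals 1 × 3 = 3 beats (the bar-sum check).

1) 0.0ms=0b +1451.613ms=3/2b
2) 1451.613ms=3/2b +1451.613ms=3/2b
Σ=3b of 3 (62bpm 3/8) — PASS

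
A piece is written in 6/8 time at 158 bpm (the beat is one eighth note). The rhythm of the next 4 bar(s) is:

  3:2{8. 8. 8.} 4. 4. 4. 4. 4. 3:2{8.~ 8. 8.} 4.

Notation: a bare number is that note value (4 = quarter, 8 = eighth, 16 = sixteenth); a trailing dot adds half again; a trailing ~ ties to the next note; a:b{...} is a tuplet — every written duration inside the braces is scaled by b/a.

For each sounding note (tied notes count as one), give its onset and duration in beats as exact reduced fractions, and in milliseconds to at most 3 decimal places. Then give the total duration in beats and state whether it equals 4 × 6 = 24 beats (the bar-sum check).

1) 0.0ms=0b +379.747ms=1b
2) 379.747ms=1b +379.747ms=1b
3) 759.494ms=2b +379.747ms=1b
4) 1139.241ms=3b +1139.241ms=3b
5) 2278.481ms=6b +1139.241ms=3b
6) 3417.722ms=9b +1139.241ms=3b
7) 4556.962ms=12b +1139.241ms=3b
8) 5696.203ms=15b +1139.241ms=3b
9) 6835.443ms=18b +759.494ms=2b
10) 7594.937ms=20b +379.747ms=1b
11) 7974.684ms=21b +1139.241ms=3b
Σ=24b of 24 (158bpm 6/8) — PASS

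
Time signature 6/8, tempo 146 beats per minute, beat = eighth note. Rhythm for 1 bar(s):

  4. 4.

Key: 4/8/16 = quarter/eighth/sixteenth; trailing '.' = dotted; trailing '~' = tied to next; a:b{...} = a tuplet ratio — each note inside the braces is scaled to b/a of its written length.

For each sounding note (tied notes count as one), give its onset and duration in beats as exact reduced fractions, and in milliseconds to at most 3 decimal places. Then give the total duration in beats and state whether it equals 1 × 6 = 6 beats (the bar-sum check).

1) 0.0ms=0b +1232.877ms=3b
2) 1232.877ms=3b +1232.877ms=3b
Σ=6b of 6 (146bpm 6/8) — PASS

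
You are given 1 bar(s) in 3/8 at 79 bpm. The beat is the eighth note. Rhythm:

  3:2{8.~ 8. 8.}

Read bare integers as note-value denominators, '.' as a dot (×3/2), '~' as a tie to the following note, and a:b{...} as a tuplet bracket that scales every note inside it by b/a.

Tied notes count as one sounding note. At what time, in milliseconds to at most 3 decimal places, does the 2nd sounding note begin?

note 2 onset = 2b = 1518.987ms

1. 0.0ms @ 0 + 1518.987ms (2)
2. 1518.987ms @ 2 + 759.494ms (1)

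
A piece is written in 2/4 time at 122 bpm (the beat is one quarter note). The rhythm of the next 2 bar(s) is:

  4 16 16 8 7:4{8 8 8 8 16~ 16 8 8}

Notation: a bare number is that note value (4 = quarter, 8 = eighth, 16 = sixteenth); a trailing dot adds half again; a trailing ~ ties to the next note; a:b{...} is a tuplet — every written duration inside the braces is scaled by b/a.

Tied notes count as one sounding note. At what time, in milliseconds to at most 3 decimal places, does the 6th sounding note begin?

note 6 onset = 16/7b = 1124.122ms

1. 0.0ms @ 0 + 491.803ms (1)
2. 491.803ms @ 1 + 122.951ms (1/4)
3. 614.754ms @ 5/4 + 122.951ms (1/4)
4. 737.705ms @ 3/2 + 245.902ms (1/2)
5. 983.607ms @ 2 + 140.515ms (2/7)
6. 1124.122ms @ 16/7 + 140.515ms (2/7)
7. 1264.637ms @ 18/7 + 140.515ms (2/7)
8. 1405.152ms @ 20/7 + 140.515ms (2/7)
9. 1545.667ms @ 22/7 + 140.515ms (2/7)
10. 1686.183ms @ 24/7 + 140.515ms (2/7)
11. 1826.698ms @ 26/7 + 140.515ms (2/7)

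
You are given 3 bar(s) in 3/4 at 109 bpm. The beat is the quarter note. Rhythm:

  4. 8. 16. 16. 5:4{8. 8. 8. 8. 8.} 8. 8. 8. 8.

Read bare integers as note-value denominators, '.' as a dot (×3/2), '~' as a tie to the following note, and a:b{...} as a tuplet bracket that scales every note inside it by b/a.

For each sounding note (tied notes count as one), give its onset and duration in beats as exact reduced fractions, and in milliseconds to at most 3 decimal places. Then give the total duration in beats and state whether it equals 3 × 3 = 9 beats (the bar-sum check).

1) 0.0ms=0b +825.688ms=3/2b
2) 825.688ms=3/2b +412.844ms=3/4b
3) 1238.532ms=9/4b +206.422ms=3/8b
4) 1444.954ms=21/8b +206.422ms=3/8b
5) 1651.376ms=3b +330.275ms=3/5b
6) 1981.651ms=18/5b +330.275ms=3/5b
7) 2311.927ms=21/5b +330.275ms=3/5b
8) 2642.202ms=24/5b +330.275ms=3/5b
9) 2972.477ms=27/5b +330.275ms=3/5b
10) 3302.752ms=6b +412.844ms=3/4b
11) 3715.596ms=27/4b +412.844ms=3/4b
12) 4128.44ms=15/2b +412.844ms=3/4b
13) 4541.284ms=33/4b +412.844ms=3/4b
Σ=9b of 9 (109bpm 3/4) — PASS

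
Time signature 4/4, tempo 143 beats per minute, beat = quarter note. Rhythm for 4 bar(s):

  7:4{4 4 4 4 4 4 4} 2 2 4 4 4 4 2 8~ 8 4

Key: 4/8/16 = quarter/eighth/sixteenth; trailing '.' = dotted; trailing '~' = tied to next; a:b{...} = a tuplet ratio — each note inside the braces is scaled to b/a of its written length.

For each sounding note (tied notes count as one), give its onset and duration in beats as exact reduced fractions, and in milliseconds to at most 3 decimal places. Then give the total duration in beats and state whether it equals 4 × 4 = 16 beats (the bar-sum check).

1) 0.0ms=0b +239.76ms=4/7b
2) 239.76ms=4/7b +239.76ms=4/7b
3) 479.52ms=8/7b +239.76ms=4/7b
4) 719.281ms=12/7b +239.76ms=4/7b
5) 959.041ms=16/7b +239.76ms=4/7b
6) 1198.801ms=20/7b +239.76ms=4/7b
7) 1438.561ms=24/7b +239.76ms=4/7b
8) 1678.322ms=4b +839.161ms=2b
9) 2517.483ms=6b +839.161ms=2b
10) 3356.643ms=8b +419.58ms=1b
11) 3776.224ms=9b +419.58ms=1b
12) 4195.804ms=10b +419.58ms=1b
13) 4615.385ms=11b +419.58ms=1b
14) 5034.965ms=12b +839.161ms=2b
15) 5874.126ms=14b +419.58ms=1b
16) 6293.706ms=15b +419.58ms=1b
Σ=16b of 16 (143bpm 4/4) — PASS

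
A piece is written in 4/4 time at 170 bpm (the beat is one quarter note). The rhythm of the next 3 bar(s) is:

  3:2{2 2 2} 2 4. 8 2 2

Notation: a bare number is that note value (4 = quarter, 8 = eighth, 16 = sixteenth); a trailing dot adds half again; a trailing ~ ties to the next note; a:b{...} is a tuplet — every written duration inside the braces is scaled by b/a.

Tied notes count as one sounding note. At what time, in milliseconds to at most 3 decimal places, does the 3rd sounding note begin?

1. 0.0ms @ 0 + 470.588ms (4/3)
2. 470.588ms @ 4/3 + 470.588ms (4/3)
3. 941.176ms @ 8/3 + 470.588ms (4/3)
4. 1411.765ms @ 4 + 705.882ms (2)
5. 2117.647ms @ 6 + 529.412ms (3/2)
6. 2647.059ms @ 15/2 + 176.471ms (1/2)
7. 2823.529ms @ 8 + 705.882ms (2)
8. 3529.412ms @ 10 + 705.882ms (2)

note 3 onset = 8/3b = 941.176ms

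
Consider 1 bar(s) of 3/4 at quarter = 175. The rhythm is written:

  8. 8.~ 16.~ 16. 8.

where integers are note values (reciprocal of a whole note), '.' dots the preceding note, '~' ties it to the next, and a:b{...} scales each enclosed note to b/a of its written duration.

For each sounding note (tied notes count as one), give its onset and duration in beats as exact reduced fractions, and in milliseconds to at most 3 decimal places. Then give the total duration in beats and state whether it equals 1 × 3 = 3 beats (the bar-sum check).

1) 0.0ms=0b +257.143ms=3/4b
2) 257.143ms=3/4b +514.286ms=3/2b
3) 771.429ms=9/4b +257.143ms=3/4b
Σ=3b of 3 (175bpm 3/4) — PASS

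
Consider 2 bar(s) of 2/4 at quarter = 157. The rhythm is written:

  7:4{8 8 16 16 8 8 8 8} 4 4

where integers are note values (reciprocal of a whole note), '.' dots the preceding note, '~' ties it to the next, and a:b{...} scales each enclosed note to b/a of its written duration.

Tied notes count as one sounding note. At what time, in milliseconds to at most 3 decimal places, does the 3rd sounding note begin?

1. 0.0ms @ 0 + 109.19ms (2/7)
2. 109.19ms @ 2/7 + 109.19ms (2/7)
3. 218.38ms @ 4/7 + 54.595ms (1/7)
4. 272.975ms @ 5/7 + 54.595ms (1/7)
5. 327.571ms @ 6/7 + 109.19ms (2/7)
6. 436.761ms @ 8/7 + 109.19ms (2/7)
7. 545.951ms @ 10/7 + 109.19ms (2/7)
8. 655.141ms @ 12/7 + 109.19ms (2/7)
9. 764.331ms @ 2 + 382.166ms (1)
10. 1146.497ms @ 3 + 382.166ms (1)

note 3 onset = 4/7b = 218.38ms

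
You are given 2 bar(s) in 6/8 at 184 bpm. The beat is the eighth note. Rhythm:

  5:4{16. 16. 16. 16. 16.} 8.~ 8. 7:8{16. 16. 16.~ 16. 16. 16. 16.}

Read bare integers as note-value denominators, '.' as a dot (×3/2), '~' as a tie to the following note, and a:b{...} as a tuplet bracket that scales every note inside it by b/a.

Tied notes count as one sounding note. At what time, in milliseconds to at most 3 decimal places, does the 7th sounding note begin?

1. 0.0ms @ 0 + 195.652ms (3/5)
2. 195.652ms @ 3/5 + 195.652ms (3/5)
3. 391.304ms @ 6/5 + 195.652ms (3/5)
4. 586.957ms @ 9/5 + 195.652ms (3/5)
5. 782.609ms @ 12/5 + 195.652ms (3/5)
6. 978.261ms @ 3 + 978.261ms (3)
7. 1956.522ms @ 6 + 279.503ms (6/7)
8. 2236.025ms @ 48/7 + 279.503ms (6/7)
9. 2515.528ms @ 54/7 + 559.006ms (12/7)
10. 3074.534ms @ 66/7 + 279.503ms (6/7)
11. 3354.037ms @ 72/7 + 279.503ms (6/7)
12. 3633.54ms @ 78/7 + 279.503ms (6/7)

note 7 onset = 6b = 1956.522ms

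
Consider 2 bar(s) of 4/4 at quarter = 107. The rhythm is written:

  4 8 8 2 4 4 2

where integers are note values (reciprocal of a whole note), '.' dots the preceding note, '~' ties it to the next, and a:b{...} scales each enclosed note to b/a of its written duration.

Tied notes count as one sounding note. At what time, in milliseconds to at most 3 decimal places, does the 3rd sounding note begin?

1. 0.0ms @ 0 + 560.748ms (1)
2. 560.748ms @ 1 + 280.374ms (1/2)
3. 841.121ms @ 3/2 + 280.374ms (1/2)
4. 1121.495ms @ 2 + 1121.495ms (2)
5. 2242.991ms @ 4 + 560.748ms (1)
6. 2803.738ms @ 5 + 560.748ms (1)
7. 3364.486ms @ 6 + 1121.495ms (2)

note 3 onset = 3/2b = 841.121ms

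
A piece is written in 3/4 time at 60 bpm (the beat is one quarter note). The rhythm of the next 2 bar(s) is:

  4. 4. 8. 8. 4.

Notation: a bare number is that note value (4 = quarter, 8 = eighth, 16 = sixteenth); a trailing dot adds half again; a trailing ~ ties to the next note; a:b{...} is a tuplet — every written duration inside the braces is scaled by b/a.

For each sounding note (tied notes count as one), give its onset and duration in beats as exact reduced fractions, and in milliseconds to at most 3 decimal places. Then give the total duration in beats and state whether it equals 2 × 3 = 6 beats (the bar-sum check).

1) 0.0ms=0b +1500.0ms=3/2b
2) 1500.0ms=3/2b +1500.0ms=3/2b
3) 3000.0ms=3b +750.0ms=3/4b
4) 3750.0ms=15/4b +750.0ms=3/4b
5) 4500.0ms=9/2b +1500.0ms=3/2b
Σ=6b of 6 (60bpm 3/4) — PASS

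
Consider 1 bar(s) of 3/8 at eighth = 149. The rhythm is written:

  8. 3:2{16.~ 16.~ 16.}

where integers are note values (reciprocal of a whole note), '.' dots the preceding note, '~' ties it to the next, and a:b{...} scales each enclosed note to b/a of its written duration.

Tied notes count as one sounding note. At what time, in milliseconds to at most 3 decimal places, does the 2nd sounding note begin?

note 2 onset = 3/2b = 604.027ms

1. 0.0ms @ 0 + 604.027ms (3/2)
2. 604.027ms @ 3/2 + 604.027ms (3/2)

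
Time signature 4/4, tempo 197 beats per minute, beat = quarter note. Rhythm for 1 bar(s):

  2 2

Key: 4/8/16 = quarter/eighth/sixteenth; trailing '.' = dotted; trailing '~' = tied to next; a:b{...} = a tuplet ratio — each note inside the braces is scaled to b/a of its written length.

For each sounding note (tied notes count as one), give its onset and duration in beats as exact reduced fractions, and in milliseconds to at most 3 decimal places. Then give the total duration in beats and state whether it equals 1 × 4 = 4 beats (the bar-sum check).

1) 0.0ms=0b +609.137ms=2b
2) 609.137ms=2b +609.137ms=2b
Σ=4b of 4 (197bpm 4/4) — PASS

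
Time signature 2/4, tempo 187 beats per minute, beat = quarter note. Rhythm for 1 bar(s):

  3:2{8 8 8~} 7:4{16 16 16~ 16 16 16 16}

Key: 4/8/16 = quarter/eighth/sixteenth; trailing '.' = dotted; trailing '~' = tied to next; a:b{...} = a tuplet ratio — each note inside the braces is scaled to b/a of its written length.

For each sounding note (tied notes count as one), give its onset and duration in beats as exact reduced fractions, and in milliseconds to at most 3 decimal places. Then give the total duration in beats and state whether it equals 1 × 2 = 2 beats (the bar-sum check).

1) 0.0ms=0b +106.952ms=1/3b
2) 106.952ms=1/3b +106.952ms=1/3b
3) 213.904ms=2/3b +152.788ms=10/21b
4) 366.692ms=8/7b +45.837ms=1/7b
5) 412.529ms=9/7b +91.673ms=2/7b
6) 504.202ms=11/7b +45.837ms=1/7b
7) 550.038ms=12/7b +45.837ms=1/7b
8) 595.875ms=13/7b +45.837ms=1/7b
Σ=2b of 2 (187bpm 2/4) — PASS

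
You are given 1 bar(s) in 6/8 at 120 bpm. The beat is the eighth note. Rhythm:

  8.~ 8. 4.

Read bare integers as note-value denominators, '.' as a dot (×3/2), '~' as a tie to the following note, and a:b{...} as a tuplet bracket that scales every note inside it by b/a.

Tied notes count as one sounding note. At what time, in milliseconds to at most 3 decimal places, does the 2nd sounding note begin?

note 2 onset = 3b = 1500.0ms

1. 0.0ms @ 0 + 1500.0ms (3)
2. 1500.0ms @ 3 + 1500.0ms (3)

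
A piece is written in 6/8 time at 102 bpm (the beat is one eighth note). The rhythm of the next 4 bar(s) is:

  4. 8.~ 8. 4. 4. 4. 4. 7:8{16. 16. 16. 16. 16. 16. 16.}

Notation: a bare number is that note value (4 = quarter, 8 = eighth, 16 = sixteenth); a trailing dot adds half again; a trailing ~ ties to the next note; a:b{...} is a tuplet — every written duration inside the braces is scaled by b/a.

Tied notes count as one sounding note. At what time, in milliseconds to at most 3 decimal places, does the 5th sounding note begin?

1. 0.0ms @ 0 + 1764.706ms (3)
2. 1764.706ms @ 3 + 1764.706ms (3)
3. 3529.412ms @ 6 + 1764.706ms (3)
4. 5294.118ms @ 9 + 1764.706ms (3)
5. 7058.824ms @ 12 + 1764.706ms (3)
6. 8823.529ms @ 15 + 1764.706ms (3)
7. 10588.235ms @ 18 + 504.202ms (6/7)
8. 11092.437ms @ 132/7 + 504.202ms (6/7)
9. 11596.639ms @ 138/7 + 504.202ms (6/7)
10. 12100.84ms @ 144/7 + 504.202ms (6/7)
11. 12605.042ms @ 150/7 + 504.202ms (6/7)
12. 13109.244ms @ 156/7 + 504.202ms (6/7)
13. 13613.445ms @ 162/7 + 504.202ms (6/7)

note 5 onset = 12b = 7058.824ms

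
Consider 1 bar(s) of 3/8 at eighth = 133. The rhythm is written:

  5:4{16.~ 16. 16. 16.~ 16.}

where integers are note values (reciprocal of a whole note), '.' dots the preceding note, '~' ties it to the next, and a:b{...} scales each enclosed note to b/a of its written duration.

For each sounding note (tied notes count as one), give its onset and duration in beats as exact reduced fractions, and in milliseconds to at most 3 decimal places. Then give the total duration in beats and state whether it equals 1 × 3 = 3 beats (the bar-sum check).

1) 0.0ms=0b +541.353ms=6/5b
2) 541.353ms=6/5b +270.677ms=3/5b
3) 812.03ms=9/5b +541.353ms=6/5b
Σ=3b of 3 (133bpm 3/8) — PASS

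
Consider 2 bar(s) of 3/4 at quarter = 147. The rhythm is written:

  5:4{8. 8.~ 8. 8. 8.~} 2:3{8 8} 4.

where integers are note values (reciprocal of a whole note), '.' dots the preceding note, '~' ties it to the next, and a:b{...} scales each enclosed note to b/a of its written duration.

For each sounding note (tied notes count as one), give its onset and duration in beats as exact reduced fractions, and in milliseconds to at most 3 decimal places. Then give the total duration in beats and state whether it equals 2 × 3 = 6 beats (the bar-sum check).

1) 0.0ms=0b +244.898ms=3/5b
2) 244.898ms=3/5b +489.796ms=6/5b
3) 734.694ms=9/5b +244.898ms=3/5b
4) 979.592ms=12/5b +551.02ms=27/20b
5) 1530.612ms=15/4b +306.122ms=3/4b
6) 1836.735ms=9/2b +612.245ms=3/2b
Σ=6b of 6 (147bpm 3/4) — PASS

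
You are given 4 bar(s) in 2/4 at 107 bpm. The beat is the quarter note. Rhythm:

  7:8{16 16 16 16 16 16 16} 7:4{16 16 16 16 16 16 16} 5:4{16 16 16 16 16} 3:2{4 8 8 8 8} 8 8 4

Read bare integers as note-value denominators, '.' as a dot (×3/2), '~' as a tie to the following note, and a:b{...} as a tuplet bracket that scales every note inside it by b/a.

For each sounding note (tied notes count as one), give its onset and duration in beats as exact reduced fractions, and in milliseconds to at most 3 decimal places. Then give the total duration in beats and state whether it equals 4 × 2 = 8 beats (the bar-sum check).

1) 0.0ms=0b +160.214ms=2/7b
2) 160.214ms=2/7b +160.214ms=2/7b
3) 320.427ms=4/7b +160.214ms=2/7b
4) 480.641ms=6/7b +160.214ms=2/7b
5) 640.854ms=8/7b +160.214ms=2/7b
6) 801.068ms=10/7b +160.214ms=2/7b
7) 961.282ms=12/7b +160.214ms=2/7b
8) 1121.495ms=2b +80.107ms=1/7b
9) 1201.602ms=15/7b +80.107ms=1/7b
10) 1281.709ms=16/7b +80.107ms=1/7b
11) 1361.816ms=17/7b +80.107ms=1/7b
12) 1441.923ms=18/7b +80.107ms=1/7b
13) 1522.029ms=19/7b +80.107ms=1/7b
14) 1602.136ms=20/7b +80.107ms=1/7b
15) 1682.243ms=3b +112.15ms=1/5b
16) 1794.393ms=16/5b +112.15ms=1/5b
17) 1906.542ms=17/5b +112.15ms=1/5b
18) 2018.692ms=18/5b +112.15ms=1/5b
19) 2130.841ms=19/5b +112.15ms=1/5b
20) 2242.991ms=4b +373.832ms=2/3b
21) 2616.822ms=14/3b +186.916ms=1/3b
22) 2803.738ms=5b +186.916ms=1/3b
23) 2990.654ms=16/3b +186.916ms=1/3b
24) 3177.57ms=17/3b +186.916ms=1/3b
25) 3364.486ms=6b +280.374ms=1/2b
26) 3644.86ms=13/2b +280.374ms=1/2b
27) 3925.234ms=7b +560.748ms=1b
Σ=8b of 8 (107bpm 2/4) — PASS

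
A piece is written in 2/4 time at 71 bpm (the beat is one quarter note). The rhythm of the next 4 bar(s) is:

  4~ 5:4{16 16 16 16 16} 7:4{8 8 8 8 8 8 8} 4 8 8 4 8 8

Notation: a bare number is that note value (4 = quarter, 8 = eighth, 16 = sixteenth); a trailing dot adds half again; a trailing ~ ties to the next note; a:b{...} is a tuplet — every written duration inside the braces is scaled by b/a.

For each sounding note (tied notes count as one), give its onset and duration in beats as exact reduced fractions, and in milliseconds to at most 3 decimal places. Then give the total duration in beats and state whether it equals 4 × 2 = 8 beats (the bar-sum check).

1) 0.0ms=0b +1014.085ms=6/5b
2) 1014.085ms=6/5b +169.014ms=1/5b
3) 1183.099ms=7/5b +169.014ms=1/5b
4) 1352.113ms=8/5b +169.014ms=1/5b
5) 1521.127ms=9/5b +169.014ms=1/5b
6) 1690.141ms=2b +241.449ms=2/7b
7) 1931.59ms=16/7b +241.449ms=2/7b
8) 2173.038ms=18/7b +241.449ms=2/7b
9) 2414.487ms=20/7b +241.449ms=2/7b
10) 2655.936ms=22/7b +241.449ms=2/7b
11) 2897.384ms=24/7b +241.449ms=2/7b
12) 3138.833ms=26/7b +241.449ms=2/7b
13) 3380.282ms=4b +845.07ms=1b
14) 4225.352ms=5b +422.535ms=1/2b
15) 4647.887ms=11/2b +422.535ms=1/2b
16) 5070.423ms=6b +845.07ms=1b
17) 5915.493ms=7b +422.535ms=1/2b
18) 6338.028ms=15/2b +422.535ms=1/2b
Σ=8b of 8 (71bpm 2/4) — PASS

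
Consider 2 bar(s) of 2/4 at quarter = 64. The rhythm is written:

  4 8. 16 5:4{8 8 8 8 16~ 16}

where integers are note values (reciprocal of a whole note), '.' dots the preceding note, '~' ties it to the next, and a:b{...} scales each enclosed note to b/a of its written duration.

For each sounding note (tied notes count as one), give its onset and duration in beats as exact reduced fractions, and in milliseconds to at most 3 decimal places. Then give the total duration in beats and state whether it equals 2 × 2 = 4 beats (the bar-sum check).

1) 0.0ms=0b +937.5ms=1b
2) 937.5ms=1b +703.125ms=3/4b
3) 1640.625ms=7/4b +234.375ms=1/4b
4) 1875.0ms=2b +375.0ms=2/5b
5) 2250.0ms=12/5b +375.0ms=2/5b
6) 2625.0ms=14/5b +375.0ms=2/5b
7) 3000.0ms=16/5b +375.0ms=2/5b
8) 3375.0ms=18/5b +375.0ms=2/5b
Σ=4b of 4 (64bpm 2/4) — PASS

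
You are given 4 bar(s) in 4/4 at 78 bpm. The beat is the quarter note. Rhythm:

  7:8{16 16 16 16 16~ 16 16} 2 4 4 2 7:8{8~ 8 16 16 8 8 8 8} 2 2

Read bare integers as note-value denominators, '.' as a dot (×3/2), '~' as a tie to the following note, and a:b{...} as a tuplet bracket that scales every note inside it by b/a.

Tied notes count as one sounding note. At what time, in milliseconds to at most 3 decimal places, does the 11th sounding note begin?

note 11 onset = 8b = 6153.846ms

1. 0.0ms @ 0 + 219.78ms (2/7)
2. 219.78ms @ 2/7 + 219.78ms (2/7)
3. 439.56ms @ 4/7 + 219.78ms (2/7)
4. 659.341ms @ 6/7 + 219.78ms (2/7)
5. 879.121ms @ 8/7 + 439.56ms (4/7)
6. 1318.681ms @ 12/7 + 219.78ms (2/7)
7. 1538.462ms @ 2 + 1538.462ms (2)
8. 3076.923ms @ 4 + 769.231ms (1)
9. 3846.154ms @ 5 + 769.231ms (1)
10. 4615.385ms @ 6 + 1538.462ms (2)
11. 6153.846ms @ 8 + 879.121ms (8/7)
12. 7032.967ms @ 64/7 + 219.78ms (2/7)
13. 7252.747ms @ 66/7 + 219.78ms (2/7)
14. 7472.527ms @ 68/7 + 439.56ms (4/7)
15. 7912.088ms @ 72/7 + 439.56ms (4/7)
16. 8351.648ms @ 76/7 + 439.56ms (4/7)
17. 8791.209ms @ 80/7 + 439.56ms (4/7)
18. 9230.769ms @ 12 + 1538.462ms (2)
19. 10769.231ms @ 14 + 1538.462ms (2)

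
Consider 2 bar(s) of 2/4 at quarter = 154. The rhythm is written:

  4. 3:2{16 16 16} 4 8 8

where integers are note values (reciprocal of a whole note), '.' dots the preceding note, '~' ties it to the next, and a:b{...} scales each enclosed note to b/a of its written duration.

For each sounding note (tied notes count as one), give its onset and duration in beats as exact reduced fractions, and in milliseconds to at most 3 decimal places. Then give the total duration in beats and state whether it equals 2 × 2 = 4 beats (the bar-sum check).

1) 0.0ms=0b +584.416ms=3/2b
2) 584.416ms=3/2b +64.935ms=1/6b
3) 649.351ms=5/3b +64.935ms=1/6b
4) 714.286ms=11/6b +64.935ms=1/6b
5) 779.221ms=2b +389.61ms=1b
6) 1168.831ms=3b +194.805ms=1/2b
7) 1363.636ms=7/2b +194.805ms=1/2b
Σ=4b of 4 (154bpm 2/4) — PASS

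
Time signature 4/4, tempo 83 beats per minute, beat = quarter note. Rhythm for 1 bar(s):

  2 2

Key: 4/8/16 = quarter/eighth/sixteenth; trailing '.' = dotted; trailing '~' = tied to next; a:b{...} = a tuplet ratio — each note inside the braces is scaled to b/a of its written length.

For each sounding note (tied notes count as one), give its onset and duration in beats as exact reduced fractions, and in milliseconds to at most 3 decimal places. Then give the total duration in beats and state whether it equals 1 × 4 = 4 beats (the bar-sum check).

1) 0.0ms=0b +1445.783ms=2b
2) 1445.783ms=2b +1445.783ms=2b
Σ=4b of 4 (83bpm 4/4) — PASS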